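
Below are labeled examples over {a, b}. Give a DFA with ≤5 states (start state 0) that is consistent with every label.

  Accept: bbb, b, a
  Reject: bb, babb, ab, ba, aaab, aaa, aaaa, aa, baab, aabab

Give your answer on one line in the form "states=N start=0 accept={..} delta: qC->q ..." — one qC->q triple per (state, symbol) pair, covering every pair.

State merging on the prefix tree: take the shortest (then alphabetical) example prefix whose next move is undefined and point that move at state 0, else 1, else 2, ...; a target is out if some Accept/Reject pair would then sit in one state with the same input left (inseparable). If every existing state is out, open a new one.
a: 0a undefined. 0a->0: no, b/ab meet in 0 with "b" left. Open state 1: 0a->1.
b: 0b undefined. 0b->0: no, bbb/bb meet in 0. 0b->1: ok.
aa: 1a undefined. 1a->0: no, b/aaa meet in 1. 1a->1: no, bbb/babb meet in 1 with "bb" left. Open state 2: 1a->2.
ab: 1b undefined. 1b->0: ok.
aaa: 2a undefined. 2a->0: no, bbb/aaab meet in 1. 2a->1: no, bbb/aaa meet in 1. 2a->2: ok.
aab: 2b undefined. 2b->0: no, bbb/babb meet in 1. 2b->1: no, bbb/aaab meet in 1. 2b->2: ok.
All examples now run through 3 states with every (state, symbol) defined. Accept strings end in {1}, Reject strings end in {0,2}; accept={1}.

states=3 start=0 accept={1} delta: 0a->1 0b->1 1a->2 1b->0 2a->2 2b->2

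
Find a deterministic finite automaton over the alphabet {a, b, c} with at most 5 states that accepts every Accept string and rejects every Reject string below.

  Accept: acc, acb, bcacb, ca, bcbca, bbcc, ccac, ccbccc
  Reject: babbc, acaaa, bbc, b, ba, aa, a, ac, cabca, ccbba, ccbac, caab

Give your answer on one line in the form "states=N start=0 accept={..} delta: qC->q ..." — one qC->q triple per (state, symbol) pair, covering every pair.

states=4 start=0 accept={2} delta: 0a->0 0b->0 0c->1 1a->2 1b->2 1c->2 2a->3 2b->1 2c->1 3a->0 3b->0 3c->2

Fold the examples into a partial DFA from state 0: repeatedly fix the first undefined (state, symbol) met by the shortest-then-alphabetical prefix, trying targets in increasing order and rejecting any under which an Accept and a Reject string meet in one state with the same remainder; add a state when all current targets are rejected. Accepting states are where Accept strings end.
a: 0a undefined. 0a->0: ok.
b: 0b undefined. 0b->0: ok.
c: 0c undefined. 0c->0: no, acc/babbc meet in 0. Open state 1: 0c->1.
ca: 1a undefined. 1a->0: no, ca/acaaa meet in 0. 1a->1: no, acb/caab meet in 1 with "b" left. Open state 2: 1a->2.
cc: 1c undefined. 1c->0: no, acc/b meet in 0. 1c->1: no, acc/babbc meet in 1. 1c->2: ok.
acb: 1b undefined. 1b->0: no, acb/b meet in 0. 1b->1: no, acb/babbc meet in 1. 1b->2: ok.
caa: 2a undefined. 2a->0: no, ccac/babbc meet in 1. 2a->1: no, acc/acaaa meet in 2. 2a->2: no, acc/acaaa meet in 2. Open state 3: 2a->3.
cab: 2b undefined. 2b->0: no, acc/cabca meet in 2. 2b->1: ok.
bcac: 2c undefined. 2c->0: no, bcacb/b meet in 0. 2c->1: ok.
caab: 3b undefined. 3b->0: ok.
ccac: 3c undefined. 3c->0: no, ccac/b meet in 0. 3c->1: no, ccac/babbc meet in 1. 3c->2: ok.
acaaa: 3a undefined. 3a->0: ok.
All examples now run through 4 states with every (state, symbol) defined. Accept strings end in {2}, Reject strings end in {0,1,3}; accept={2}.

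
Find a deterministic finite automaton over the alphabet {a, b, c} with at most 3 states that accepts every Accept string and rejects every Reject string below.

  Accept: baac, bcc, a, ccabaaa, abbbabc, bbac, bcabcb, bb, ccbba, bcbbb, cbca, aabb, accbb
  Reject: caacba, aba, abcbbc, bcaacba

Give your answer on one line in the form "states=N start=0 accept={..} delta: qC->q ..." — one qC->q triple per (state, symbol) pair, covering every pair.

Fold the examples into a partial DFA from state 0: repeatedly fix the first undefined (state, symbol) met by the shortest-then-alphabetical prefix, trying targets in increasing order and rejecting any under which an Accept and a Reject string meet in one state with the same remainder; add a state when all current targets are rejected. Accepting states are where Accept strings end.
a: 0a undefined. 0a->0: ok.
b: 0b undefined. 0b->0: no, a/aba meet in 0. Open state 1: 0b->1.
c: 0c undefined. 0c->0: ok.
ba: 1a undefined. 1a->0: no, baac/caacba meet in 0. 1a->1: no, ccabaaa/caacba meet in 1. Open state 2: 1a->2.
bb: 1b undefined. 1b->0: ok.
bc: 1c undefined. 1c->0: no, bcc/abcbbc meet in 0. 1c->1: no, bcc/abcbbc meet in 1. 1c->2: ok.
baa: 2a undefined. 2a->0: ok.
bcb: 2b undefined. 2b->0: ok.
bcc: 2c undefined. 2c->0: ok.
All examples now run through 3 states with every (state, symbol) defined. Accept strings end in {0}, Reject strings end in {2}; accept={0}.

states=3 start=0 accept={0} delta: 0a->0 0b->1 0c->0 1a->2 1b->0 1c->2 2a->0 2b->0 2c->0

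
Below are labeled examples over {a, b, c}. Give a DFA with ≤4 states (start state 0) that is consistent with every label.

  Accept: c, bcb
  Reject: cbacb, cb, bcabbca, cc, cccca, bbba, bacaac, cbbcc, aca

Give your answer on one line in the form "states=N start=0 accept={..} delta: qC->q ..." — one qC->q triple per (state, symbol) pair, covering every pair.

states=3 start=0 accept={1} delta: 0a->0 0b->1 0c->1 1a->2 1b->0 1c->2 2a->2 2b->1 2c->2

Fold the examples into a partial DFA from state 0: repeatedly fix the first undefined (state, symbol) met by the shortest-then-alphabetical prefix, trying targets in increasing order and rejecting any under which an Accept and a Reject string meet in one state with the same remainder; add a state when all current targets are rejected. Accepting states are where Accept strings end.
a: 0a undefined. 0a->0: ok.
b: 0b undefined. 0b->0: no, bcb/cb meet in 0 with "cb" left. Open state 1: 0b->1.
c: 0c undefined. 0c->0: no, c/cc meet in 0. 0c->1: ok.
ba: 1a undefined. 1a->0: no, c/bacaac meet in 1. 1a->1: no, c/aca meet in 1. Open state 2: 1a->2.
bb: 1b undefined. 1b->0: ok.
bc: 1c undefined. 1c->0: no, c/cbbcc meet in 1. 1c->1: no, c/cc meet in 1. 1c->2: ok.
bac: 2c undefined. 2c->0: no, c/bacaac meet in 1. 2c->1: no, c/cbbcc meet in 1. 2c->2: ok.
bca: 2a undefined. 2a->0: no, c/bacaac meet in 1. 2a->1: no, c/bcabbca meet in 1. 2a->2: ok.
bcb: 2b undefined. 2b->0: no, bcb/cbacb meet in 0. 2b->1: ok.
All examples now run through 3 states with every (state, symbol) defined. Accept strings end in {1}, Reject strings end in {0,2}; accept={1}.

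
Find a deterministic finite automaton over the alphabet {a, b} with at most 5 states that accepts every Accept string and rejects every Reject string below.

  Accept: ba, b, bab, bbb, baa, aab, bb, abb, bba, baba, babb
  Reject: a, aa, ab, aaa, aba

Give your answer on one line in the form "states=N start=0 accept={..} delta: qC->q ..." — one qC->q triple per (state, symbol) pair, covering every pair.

Grow the machine one transition at a time. Run the examples from 0; the earliest place one falls off (shortest prefix, ties alphabetical) gets sent to the lowest-numbered state that keeps every Accept/Reject pair distinguishable — a pair clashes when both reach the same state with identical unread suffix — and to a fresh state only if none does.
a: 0a undefined. 0a->0: no, ba/aba meet in 0 with "ba" left. Open state 1: 0a->1.
b: 0b undefined. 0b->0: no, ba/a meet in 1. 0b->1: no, ba/aa meet in 1 with "a" left. Open state 2: 0b->2.
aa: 1a undefined. 1a->0: ok.
ab: 1b undefined. 1b->0: ok.
ba: 2a undefined. 2a->0: no, ba/aa meet in 0. 2a->1: no, ba/a meet in 1. 2a->2: ok.
bb: 2b undefined. 2b->0: no, bab/aa meet in 0. 2b->1: no, bab/a meet in 1. 2b->2: ok.
All examples now run through 3 states with every (state, symbol) defined. Accept strings end in {2}, Reject strings end in {0,1}; accept={2}.

states=3 start=0 accept={2} delta: 0a->1 0b->2 1a->0 1b->0 2a->2 2b->2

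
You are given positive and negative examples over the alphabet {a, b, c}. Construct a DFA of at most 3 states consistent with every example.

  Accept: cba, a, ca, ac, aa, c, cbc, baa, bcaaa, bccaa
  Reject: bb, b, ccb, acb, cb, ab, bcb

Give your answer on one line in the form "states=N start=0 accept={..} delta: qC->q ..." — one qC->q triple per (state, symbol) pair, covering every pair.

State merging on the prefix tree: take the shortest (then alphabetical) example prefix whose next move is undefined and point that move at state 0, else 1, else 2, ...; a target is out if some Accept/Reject pair would then sit in one state with the same input left (inseparable). If every existing state is out, open a new one.
a: 0a undefined. 0a->0: ok.
b: 0b undefined. 0b->0: no, a/bb meet in 0. Open state 1: 0b->1.
c: 0c undefined. 0c->0: ok.
ba: 1a undefined. 1a->0: ok.
bb: 1b undefined. 1b->0: no, cba/bb meet in 0. 1b->1: ok.
bc: 1c undefined. 1c->0: ok.
All examples now run through 2 states with every (state, symbol) defined. Accept strings end in {0}, Reject strings end in {1}; accept={0}.

states=2 start=0 accept={0} delta: 0a->0 0b->1 0c->0 1a->0 1b->1 1c->0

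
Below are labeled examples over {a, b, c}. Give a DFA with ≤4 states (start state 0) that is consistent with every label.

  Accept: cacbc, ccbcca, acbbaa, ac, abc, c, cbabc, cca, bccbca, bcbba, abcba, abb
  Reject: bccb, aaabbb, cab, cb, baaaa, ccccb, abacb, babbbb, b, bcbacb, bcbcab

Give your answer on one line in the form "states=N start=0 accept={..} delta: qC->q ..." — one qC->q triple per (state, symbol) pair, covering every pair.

states=4 start=0 accept={0,2} delta: 0a->0 0b->1 0c->0 1a->1 1b->0 1c->2 2a->0 2b->3 2c->0 3a->0 3b->0 3c->0

Fold the examples into a partial DFA from state 0: repeatedly fix the first undefined (state, symbol) met by the shortest-then-alphabetical prefix, trying targets in increasing order and rejecting any under which an Accept and a Reject string meet in one state with the same remainder; add a state when all current targets are rejected. Accepting states are where Accept strings end.
a: 0a undefined. 0a->0: ok.
b: 0b undefined. 0b->0: no, abb/aaabbb meet in 0. Open state 1: 0b->1.
c: 0c undefined. 0c->0: ok.
ba: 1a undefined. 1a->0: no, ac/baaaa meet in 0. 1a->1: ok.
bc: 1c undefined. 1c->0: no, abcba/bccb meet in 1. 1c->1: no, cacbc/cab meet in 1. Open state 2: 1c->2.
abb: 1b undefined. 1b->0: ok.
bcb: 2b undefined. 2b->0: no, acbbaa/abacb meet in 0. 2b->1: no, abcba/aaabbb meet in 1. 2b->2: no, cacbc/abacb meet in 2. Open state 3: 2b->3.
bcc: 2c undefined. 2c->0: ok.
bcba: 3a undefined. 3a->0: ok.
bcbb: 3b undefined. 3b->0: ok.
bcbc: 3c undefined. 3c->0: ok.
bccbca: 2a undefined. 2a->0: ok.
All examples now run through 4 states with every (state, symbol) defined. Accept strings end in {0,2}, Reject strings end in {1,3}; accept={0,2}.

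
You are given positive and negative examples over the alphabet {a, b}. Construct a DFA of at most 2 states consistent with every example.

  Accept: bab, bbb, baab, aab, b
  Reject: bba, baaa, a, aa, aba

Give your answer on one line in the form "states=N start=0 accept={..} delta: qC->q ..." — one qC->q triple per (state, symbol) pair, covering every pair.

states=2 start=0 accept={1} delta: 0a->0 0b->1 1a->0 1b->0

State merging on the prefix tree: take the shortest (then alphabetical) example prefix whose next move is undefined and point that move at state 0, else 1, else 2, ...; a target is out if some Accept/Reject pair would then sit in one state with the same input left (inseparable). If every existing state is out, open a new one.
a: 0a undefined. 0a->0: ok.
b: 0b undefined. 0b->0: no, bab/bba meet in 0. Open state 1: 0b->1.
ba: 1a undefined. 1a->0: ok.
bb: 1b undefined. 1b->0: ok.
All examples now run through 2 states with every (state, symbol) defined. Accept strings end in {1}, Reject strings end in {0}; accept={1}.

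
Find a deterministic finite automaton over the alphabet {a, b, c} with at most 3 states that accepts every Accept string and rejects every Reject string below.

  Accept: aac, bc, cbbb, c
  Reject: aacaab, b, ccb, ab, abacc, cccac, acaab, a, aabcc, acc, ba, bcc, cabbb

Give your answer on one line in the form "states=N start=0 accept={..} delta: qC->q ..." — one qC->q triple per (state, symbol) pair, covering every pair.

Grow the machine one transition at a time. Run the examples from 0; the earliest place one falls off (shortest prefix, ties alphabetical) gets sent to the lowest-numbered state that keeps every Accept/Reject pair distinguishable — a pair clashes when both reach the same state with identical unread suffix — and to a fresh state only if none does.
a: 0a undefined. 0a->0: ok.
b: 0b undefined. 0b->0: ok.
c: 0c undefined. 0c->0: no, aac/aacaab meet in 0. Open state 1: 0c->1.
ca: 1a undefined. 1a->0: ok.
cb: 1b undefined. 1b->0: no, cbbb/aacaab meet in 0. 1b->1: ok.
cc: 1c undefined. 1c->0: no, aac/cccac meet in 1. 1c->1: no, aac/ccb meet in 1. Open state 2: 1c->2.
ccb: 2b undefined. 2b->0: ok.
ccc: 2c undefined. 2c->0: no, aac/cccac meet in 1. 2c->1: no, aac/cccac meet in 1. 2c->2: ok.
ccca: 2a undefined. 2a->0: no, aac/cccac meet in 1. 2a->1: ok.
All examples now run through 3 states with every (state, symbol) defined. Accept strings end in {1}, Reject strings end in {0,2}; accept={1}.

states=3 start=0 accept={1} delta: 0a->0 0b->0 0c->1 1a->0 1b->1 1c->2 2a->1 2b->0 2c->2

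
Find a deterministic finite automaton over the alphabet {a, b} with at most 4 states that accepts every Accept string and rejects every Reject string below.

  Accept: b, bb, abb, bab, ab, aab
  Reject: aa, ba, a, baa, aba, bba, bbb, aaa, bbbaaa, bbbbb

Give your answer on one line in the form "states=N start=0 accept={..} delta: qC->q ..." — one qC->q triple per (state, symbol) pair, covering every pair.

Grow the machine one transition at a time. Run the examples from 0; the earliest place one falls off (shortest prefix, ties alphabetical) gets sent to the lowest-numbered state that keeps every Accept/Reject pair distinguishable — a pair clashes when both reach the same state with identical unread suffix — and to a fresh state only if none does.
a: 0a undefined. 0a->0: ok.
b: 0b undefined. 0b->0: no, b/aa meet in 0. Open state 1: 0b->1.
ba: 1a undefined. 1a->0: ok.
bb: 1b undefined. 1b->0: no, b/bbb meet in 1. 1b->1: no, b/bbb meet in 1. Open state 2: 1b->2.
bba: 2a undefined. 2a->0: ok.
bbb: 2b undefined. 2b->0: no, bb/bbbbb meet in 2. 2b->1: no, b/bbb meet in 1. 2b->2: no, bb/bbb meet in 2. Open state 3: 2b->3.
bbba: 3a undefined. 3a->0: ok.
bbbb: 3b undefined. 3b->0: no, b/bbbbb meet in 1. 3b->1: no, bb/bbbbb meet in 2. 3b->2: ok.
All examples now run through 4 states with every (state, symbol) defined. Accept strings end in {1,2}, Reject strings end in {0,3}; accept={1,2}.

states=4 start=0 accept={1,2} delta: 0a->0 0b->1 1a->0 1b->2 2a->0 2b->3 3a->0 3b->2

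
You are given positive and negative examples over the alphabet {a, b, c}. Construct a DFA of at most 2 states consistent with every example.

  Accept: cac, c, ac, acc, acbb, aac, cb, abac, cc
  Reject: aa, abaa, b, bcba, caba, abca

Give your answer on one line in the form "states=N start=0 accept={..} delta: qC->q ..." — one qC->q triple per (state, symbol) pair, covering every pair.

states=2 start=0 accept={1} delta: 0a->0 0b->0 0c->1 1a->0 1b->1 1c->1

Fold the examples into a partial DFA from state 0: repeatedly fix the first undefined (state, symbol) met by the shortest-then-alphabetical prefix, trying targets in increasing order and rejecting any under which an Accept and a Reject string meet in one state with the same remainder; add a state when all current targets are rejected. Accepting states are where Accept strings end.
a: 0a undefined. 0a->0: ok.
b: 0b undefined. 0b->0: ok.
c: 0c undefined. 0c->0: no, cac/aa meet in 0. Open state 1: 0c->1.
ca: 1a undefined. 1a->0: ok.
cb: 1b undefined. 1b->0: no, acbb/aa meet in 0. 1b->1: ok.
cc: 1c undefined. 1c->0: no, acc/aa meet in 0. 1c->1: ok.
All examples now run through 2 states with every (state, symbol) defined. Accept strings end in {1}, Reject strings end in {0}; accept={1}.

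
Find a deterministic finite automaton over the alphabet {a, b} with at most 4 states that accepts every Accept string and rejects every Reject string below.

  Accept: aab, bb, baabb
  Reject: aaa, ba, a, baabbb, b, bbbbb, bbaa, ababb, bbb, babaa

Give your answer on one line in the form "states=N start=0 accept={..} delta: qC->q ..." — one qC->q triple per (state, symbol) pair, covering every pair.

Fold the examples into a partial DFA from state 0: repeatedly fix the first undefined (state, symbol) met by the shortest-then-alphabetical prefix, trying targets in increasing order and rejecting any under which an Accept and a Reject string meet in one state with the same remainder; add a state when all current targets are rejected. Accepting states are where Accept strings end.
a: 0a undefined. 0a->0: no, aab/b meet in 0 with "b" left. Open state 1: 0a->1.
b: 0b undefined. 0b->0: no, bb/b meet in 0. 0b->1: ok.
aa: 1a undefined. 1a->0: no, aab/aaa meet in 1. 1a->1: no, baabb/bbb meet in 1 with "bb" left. Open state 2: 1a->2.
ab: 1b undefined. 1b->0: ok.
aaa: 2a undefined. 2a->0: no, bb/aaa meet in 0. 2a->1: no, bb/baabbb meet in 0. 2a->2: ok.
aab: 2b undefined. 2b->0: no, aab/baabbb meet in 0. 2b->1: no, aab/a meet in 1. 2b->2: no, aab/aaa meet in 2. Open state 3: 2b->3.
baba: 3a undefined. 3a->0: ok.
baabb: 3b undefined. 3b->0: ok.
All examples now run through 4 states with every (state, symbol) defined. Accept strings end in {0,3}, Reject strings end in {1,2}; accept={0,3}.

states=4 start=0 accept={0,3} delta: 0a->1 0b->1 1a->2 1b->0 2a->2 2b->3 3a->0 3b->0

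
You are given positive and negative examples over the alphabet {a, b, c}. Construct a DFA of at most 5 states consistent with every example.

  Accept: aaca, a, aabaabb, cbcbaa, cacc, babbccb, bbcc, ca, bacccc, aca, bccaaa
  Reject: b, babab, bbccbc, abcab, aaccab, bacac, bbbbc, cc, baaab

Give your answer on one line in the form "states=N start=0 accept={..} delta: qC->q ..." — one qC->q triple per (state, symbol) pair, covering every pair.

states=5 start=0 accept={0,2,4} delta: 0a->0 0b->1 0c->1 1a->2 1b->1 1c->3 2a->2 2b->3 2c->3 3a->0 3b->0 3c->4 4a->0 4b->0 4c->3

Fold the examples into a partial DFA from state 0: repeatedly fix the first undefined (state, symbol) met by the shortest-then-alphabetical prefix, trying targets in increasing order and rejecting any under which an Accept and a Reject string meet in one state with the same remainder; add a state when all current targets are rejected. Accepting states are where Accept strings end.
a: 0a undefined. 0a->0: ok.
b: 0b undefined. 0b->0: no, a/b meet in 0. Open state 1: 0b->1.
c: 0c undefined. 0c->0: no, aaca/cc meet in 0. 0c->1: ok.
ba: 1a undefined. 1a->0: no, cacc/cc meet in 1 with "c" left. 1a->1: no, aaca/b meet in 1. Open state 2: 1a->2.
bb: 1b undefined. 1b->0: no, bbcc/cc meet in 1 with "c" left. 1b->1: ok.
bc: 1c undefined. 1c->0: no, a/bbccbc meet in 0. 1c->1: no, bbcc/b meet in 1. 1c->2: no, aaca/bbbbc meet in 2. Open state 3: 1c->3.
baa: 2a undefined. 2a->0: no, aabaabb/b meet in 1. 2a->1: no, aabaabb/b meet in 1. 2a->2: ok.
bab: 2b undefined. 2b->0: no, a/baaab meet in 0. 2b->1: no, aabaabb/b meet in 1. 2b->2: no, aaca/babab meet in 2. 2b->3: ok.
bac: 2c undefined. 2c->0: no, cacc/b meet in 1. 2c->1: no, cacc/bbbbc meet in 3. 2c->2: no, aaca/bacac meet in 2. 2c->3: ok.
bcc: 3c undefined. 3c->0: no, bacccc/bbccbc meet in 3. 3c->1: no, cacc/b meet in 1. 3c->2: no, aaca/bbccbc meet in 2. 3c->3: no, cacc/bbbbc meet in 3. Open state 4: 3c->4.
abca: 3a undefined. 3a->0: ok.
babb: 3b undefined. 3b->0: ok.
bcca: 4a undefined. 4a->0: ok.
baccc: 4c undefined. 4c->0: no, bacccc/b meet in 1. 4c->1: no, bacccc/bbbbc meet in 3. 4c->2: no, bacccc/bbbbc meet in 3. 4c->3: ok.
bbccb: 4b undefined. 4b->0: ok.
All examples now run through 5 states with every (state, symbol) defined. Accept strings end in {0,2,4}, Reject strings end in {1,3}; accept={0,2,4}.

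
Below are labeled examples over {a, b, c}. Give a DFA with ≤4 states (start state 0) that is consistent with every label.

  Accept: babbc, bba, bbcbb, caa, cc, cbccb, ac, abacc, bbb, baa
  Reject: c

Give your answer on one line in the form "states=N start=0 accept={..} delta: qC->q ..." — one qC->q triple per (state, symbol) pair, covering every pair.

State merging on the prefix tree: take the shortest (then alphabetical) example prefix whose next move is undefined and point that move at state 0, else 1, else 2, ...; a target is out if some Accept/Reject pair would then sit in one state with the same input left (inseparable). If every existing state is out, open a new one.
a: 0a undefined. 0a->0: no, ac/c meet in 0 with "c" left. Open state 1: 0a->1.
b: 0b undefined. 0b->0: ok.
c: 0c undefined. 0c->0: no, bbcbb/c meet in 0. 0c->1: no, bba/c meet in 1. Open state 2: 0c->2.
ab: 1b undefined. 1b->0: no, babbc/c meet in 2. 1b->1: ok.
ac: 1c undefined. 1c->0: ok.
ca: 2a undefined. 2a->0: ok.
cb: 2b undefined. 2b->0: ok.
cc: 2c undefined. 2c->0: ok.
aba: 1a undefined. 1a->0: ok.
All examples now run through 3 states with every (state, symbol) defined. Accept strings end in {0,1}, Reject strings end in {2}; accept={0,1}.

states=3 start=0 accept={0,1} delta: 0a->1 0b->0 0c->2 1a->0 1b->1 1c->0 2a->0 2b->0 2c->0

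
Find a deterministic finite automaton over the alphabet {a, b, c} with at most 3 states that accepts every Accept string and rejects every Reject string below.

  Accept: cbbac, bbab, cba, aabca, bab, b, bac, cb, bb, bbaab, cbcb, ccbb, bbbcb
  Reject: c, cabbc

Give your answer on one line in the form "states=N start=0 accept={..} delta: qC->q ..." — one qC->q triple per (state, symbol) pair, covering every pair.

states=3 start=0 accept={1,2} delta: 0a->0 0b->1 0c->0 1a->1 1b->2 1c->1 2a->1 2b->0 2c->0

Grow the machine one transition at a time. Run the examples from 0; the earliest place one falls off (shortest prefix, ties alphabetical) gets sent to the lowest-numbered state that keeps every Accept/Reject pair distinguishable — a pair clashes when both reach the same state with identical unread suffix — and to a fresh state only if none does.
a: 0a undefined. 0a->0: ok.
b: 0b undefined. 0b->0: no, bac/c meet in 0 with "c" left. Open state 1: 0b->1.
c: 0c undefined. 0c->0: ok.
ba: 1a undefined. 1a->0: no, cba/c meet in 0. 1a->1: ok.
bb: 1b undefined. 1b->0: no, cbbac/c meet in 0. 1b->1: no, cbbac/cabbc meet in 1 with "c" left. Open state 2: 1b->2.
bac: 1c undefined. 1c->0: no, aabca/c meet in 0. 1c->1: ok.
bba: 2a undefined. 2a->0: no, cbbac/c meet in 0. 2a->1: ok.
bbb: 2b undefined. 2b->0: ok.
cabbc: 2c undefined. 2c->0: ok.
All examples now run through 3 states with every (state, symbol) defined. Accept strings end in {1,2}, Reject strings end in {0}; accept={1,2}.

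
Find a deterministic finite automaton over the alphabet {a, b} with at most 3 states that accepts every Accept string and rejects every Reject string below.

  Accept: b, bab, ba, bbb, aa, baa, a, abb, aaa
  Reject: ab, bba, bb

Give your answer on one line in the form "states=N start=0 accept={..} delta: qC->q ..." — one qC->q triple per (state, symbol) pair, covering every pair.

State merging on the prefix tree: take the shortest (then alphabetical) example prefix whose next move is undefined and point that move at state 0, else 1, else 2, ...; a target is out if some Accept/Reject pair would then sit in one state with the same input left (inseparable). If every existing state is out, open a new one.
a: 0a undefined. 0a->0: no, b/ab meet in 0 with "b" left. Open state 1: 0a->1.
b: 0b undefined. 0b->0: no, b/bb meet in 0. 0b->1: ok.
aa: 1a undefined. 1a->0: ok.
ab: 1b undefined. 1b->0: no, b/bba meet in 1. 1b->1: no, b/ab meet in 1. Open state 2: 1b->2.
abb: 2b undefined. 2b->0: ok.
bba: 2a undefined. 2a->0: no, ba/bba meet in 0. 2a->1: no, b/bba meet in 1. 2a->2: ok.
All examples now run through 3 states with every (state, symbol) defined. Accept strings end in {0,1}, Reject strings end in {2}; accept={0,1}.

states=3 start=0 accept={0,1} delta: 0a->1 0b->1 1a->0 1b->2 2a->2 2b->0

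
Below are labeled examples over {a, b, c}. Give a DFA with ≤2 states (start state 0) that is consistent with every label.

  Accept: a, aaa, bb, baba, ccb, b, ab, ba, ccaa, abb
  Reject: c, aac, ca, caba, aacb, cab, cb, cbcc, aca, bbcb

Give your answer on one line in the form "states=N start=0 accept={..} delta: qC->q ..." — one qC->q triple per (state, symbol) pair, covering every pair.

Fold the examples into a partial DFA from state 0: repeatedly fix the first undefined (state, symbol) met by the shortest-then-alphabetical prefix, trying targets in increasing order and rejecting any under which an Accept and a Reject string meet in one state with the same remainder; add a state when all current targets are rejected. Accepting states are where Accept strings end.
a: 0a undefined. 0a->0: ok.
b: 0b undefined. 0b->0: ok.
c: 0c undefined. 0c->0: no, a/c meet in 0. Open state 1: 0c->1.
ca: 1a undefined. 1a->0: no, a/ca meet in 0. 1a->1: ok.
cb: 1b undefined. 1b->0: no, a/caba meet in 0. 1b->1: ok.
cc: 1c undefined. 1c->0: ok.
All examples now run through 2 states with every (state, symbol) defined. Accept strings end in {0}, Reject strings end in {1}; accept={0}.

states=2 start=0 accept={0} delta: 0a->0 0b->0 0c->1 1a->1 1b->1 1c->0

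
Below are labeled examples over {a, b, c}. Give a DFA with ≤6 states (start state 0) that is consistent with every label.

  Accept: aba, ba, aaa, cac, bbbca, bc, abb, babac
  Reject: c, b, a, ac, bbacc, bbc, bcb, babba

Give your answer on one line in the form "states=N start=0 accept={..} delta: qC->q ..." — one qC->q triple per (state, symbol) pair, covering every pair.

State merging on the prefix tree: take the shortest (then alphabetical) example prefix whose next move is undefined and point that move at state 0, else 1, else 2, ...; a target is out if some Accept/Reject pair would then sit in one state with the same input left (inseparable). If every existing state is out, open a new one.
a: 0a undefined. 0a->0: no, aaa/a meet in 0. Open state 1: 0a->1.
b: 0b undefined. 0b->0: no, ba/a meet in 1. 0b->1: no, bc/ac meet in 1 with "c" left. Open state 2: 0b->2.
c: 0c undefined. 0c->0: no, cac/ac meet in 1 with "c" left. 0c->1: ok.
aa: 1a undefined. 1a->0: no, aaa/c meet in 1. 1a->1: no, aaa/c meet in 1. 1a->2: ok.
ab: 1b undefined. 1b->0: no, aba/c meet in 1. 1b->1: no, aba/b meet in 2. 1b->2: ok.
ac: 1c undefined. 1c->0: ok.
ba: 2a undefined. 2a->0: no, aba/ac meet in 0. 2a->1: no, aba/c meet in 1. 2a->2: no, aba/b meet in 2. Open state 3: 2a->3.
bb: 2b undefined. 2b->0: no, abb/ac meet in 0. 2b->1: no, abb/c meet in 1. 2b->2: no, cac/bbc meet in 2 with "c" left. 2b->3: ok.
bc: 2c undefined. 2c->0: no, cac/ac meet in 0. 2c->1: no, cac/c meet in 1. 2c->2: no, aba/bcb meet in 3. 2c->3: ok.
bab: 3b undefined. 3b->0: no, aba/babba meet in 3. 3b->1: no, aba/babba meet in 3. 3b->2: no, bbbca/babba meet in 3 with "a" left. 3b->3: no, aba/bcb meet in 3. Open state 4: 3b->4.
bba: 3a undefined. 3a->0: ok.
bbc: 3c undefined. 3c->0: ok.
baba: 4a undefined. 4a->0: no, babac/c meet in 1. 4a->1: no, babac/ac meet in 0. 4a->2: ok.
babb: 4b undefined. 4b->0: ok.
bbbc: 4c undefined. 4c->0: no, bbbca/c meet in 1. 4c->1: no, bbbca/b meet in 2. 4c->2: ok.
All examples now run through 5 states with every (state, symbol) defined. Accept strings end in {3}, Reject strings end in {0,1,2,4}; accept={3}.

states=5 start=0 accept={3} delta: 0a->1 0b->2 0c->1 1a->2 1b->2 1c->0 2a->3 2b->3 2c->3 3a->0 3b->4 3c->0 4a->2 4b->0 4c->2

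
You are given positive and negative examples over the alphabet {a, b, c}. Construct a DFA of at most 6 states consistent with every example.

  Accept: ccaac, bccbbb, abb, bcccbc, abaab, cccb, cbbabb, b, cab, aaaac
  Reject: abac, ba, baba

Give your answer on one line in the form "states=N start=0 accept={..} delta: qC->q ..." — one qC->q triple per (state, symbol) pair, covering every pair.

State merging on the prefix tree: take the shortest (then alphabetical) example prefix whose next move is undefined and point that move at state 0, else 1, else 2, ...; a target is out if some Accept/Reject pair would then sit in one state with the same input left (inseparable). If every existing state is out, open a new one.
a: 0a undefined. 0a->0: ok.
b: 0b undefined. 0b->0: no, abb/ba meet in 0. Open state 1: 0b->1.
c: 0c undefined. 0c->0: ok.
ba: 1a undefined. 1a->0: no, ccaac/abac meet in 0. 1a->1: no, cccb/ba meet in 1. Open state 2: 1a->2.
bc: 1c undefined. 1c->0: ok.
abb: 1b undefined. 1b->0: ok.
bab: 2b undefined. 2b->0: no, ccaac/baba meet in 0. 2b->1: ok.
abaa: 2a undefined. 2a->0: ok.
abac: 2c undefined. 2c->0: no, ccaac/abac meet in 0. 2c->1: no, bccbbb/abac meet in 1. 2c->2: ok.
All examples now run through 3 states with every (state, symbol) defined. Accept strings end in {0,1}, Reject strings end in {2}; accept={0,1}.

states=3 start=0 accept={0,1} delta: 0a->0 0b->1 0c->0 1a->2 1b->0 1c->0 2a->0 2b->1 2c->2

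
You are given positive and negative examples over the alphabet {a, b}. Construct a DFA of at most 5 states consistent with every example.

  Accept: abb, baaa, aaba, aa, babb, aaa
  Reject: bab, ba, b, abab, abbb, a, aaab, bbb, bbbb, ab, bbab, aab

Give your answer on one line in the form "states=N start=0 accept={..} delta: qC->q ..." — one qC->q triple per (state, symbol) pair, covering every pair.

Grow the machine one transition at a time. Run the examples from 0; the earliest place one falls off (shortest prefix, ties alphabetical) gets sent to the lowest-numbered state that keeps every Accept/Reject pair distinguishable — a pair clashes when both reach the same state with identical unread suffix — and to a fresh state only if none does.
a: 0a undefined. 0a->0: no, aaba/ba meet in 0 with "ba" left. Open state 1: 0a->1.
b: 0b undefined. 0b->0: ok.
aa: 1a undefined. 1a->0: no, baaa/ba meet in 1. 1a->1: no, baaa/ba meet in 1. Open state 2: 1a->2.
ab: 1b undefined. 1b->0: no, abb/bab meet in 0. 1b->1: no, abb/bab meet in 1. 1b->2: no, abb/aab meet in 2 with "b" left. Open state 3: 1b->3.
aaa: 2a undefined. 2a->0: no, baaa/b meet in 0. 2a->1: no, baaa/ba meet in 1. 2a->2: ok.
aab: 2b undefined. 2b->0: no, aaba/ba meet in 1. 2b->1: ok.
aba: 3a undefined. 3a->0: ok.
abb: 3b undefined. 3b->0: no, abb/b meet in 0. 3b->1: no, abb/ba meet in 1. 3b->2: ok.
All examples now run through 4 states with every (state, symbol) defined. Accept strings end in {2}, Reject strings end in {0,1,3}; accept={2}.

states=4 start=0 accept={2} delta: 0a->1 0b->0 1a->2 1b->3 2a->2 2b->1 3a->0 3b->2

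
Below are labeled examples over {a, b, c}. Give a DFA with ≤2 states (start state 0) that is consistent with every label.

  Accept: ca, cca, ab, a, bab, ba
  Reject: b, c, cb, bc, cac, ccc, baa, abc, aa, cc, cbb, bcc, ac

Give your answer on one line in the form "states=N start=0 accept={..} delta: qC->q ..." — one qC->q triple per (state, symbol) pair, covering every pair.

states=2 start=0 accept={1} delta: 0a->1 0b->0 0c->0 1a->0 1b->1 1c->0

Fold the examples into a partial DFA from state 0: repeatedly fix the first undefined (state, symbol) met by the shortest-then-alphabetical prefix, trying targets in increasing order and rejecting any under which an Accept and a Reject string meet in one state with the same remainder; add a state when all current targets are rejected. Accepting states are where Accept strings end.
a: 0a undefined. 0a->0: no, ab/b meet in 0 with "b" left. Open state 1: 0a->1.
b: 0b undefined. 0b->0: ok.
c: 0c undefined. 0c->0: ok.
aa: 1a undefined. 1a->0: ok.
ab: 1b undefined. 1b->0: no, ab/b meet in 0. 1b->1: ok.
ac: 1c undefined. 1c->0: ok.
All examples now run through 2 states with every (state, symbol) defined. Accept strings end in {1}, Reject strings end in {0}; accept={1}.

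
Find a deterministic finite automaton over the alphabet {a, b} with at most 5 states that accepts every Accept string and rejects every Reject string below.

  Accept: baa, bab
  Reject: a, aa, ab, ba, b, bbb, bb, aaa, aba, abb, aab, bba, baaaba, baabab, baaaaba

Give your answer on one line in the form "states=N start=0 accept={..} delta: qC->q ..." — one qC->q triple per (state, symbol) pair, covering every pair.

states=4 start=0 accept={3} delta: 0a->0 0b->1 1a->2 1b->0 2a->3 2b->3 3a->0 3b->0

State merging on the prefix tree: take the shortest (then alphabetical) example prefix whose next move is undefined and point that move at state 0, else 1, else 2, ...; a target is out if some Accept/Reject pair would then sit in one state with the same input left (inseparable). If every existing state is out, open a new one.
a: 0a undefined. 0a->0: ok.
b: 0b undefined. 0b->0: no, baa/a meet in 0. Open state 1: 0b->1.
ba: 1a undefined. 1a->0: no, baa/a meet in 0. 1a->1: no, baa/ab meet in 1. Open state 2: 1a->2.
bb: 1b undefined. 1b->0: ok.
baa: 2a undefined. 2a->0: no, baa/a meet in 0. 2a->1: no, baa/ab meet in 1. 2a->2: no, baa/ba meet in 2. Open state 3: 2a->3.
bab: 2b undefined. 2b->0: no, bab/a meet in 0. 2b->1: no, bab/ab meet in 1. 2b->2: no, bab/ba meet in 2. 2b->3: ok.
baaa: 3a undefined. 3a->0: ok.
baab: 3b undefined. 3b->0: ok.
All examples now run through 4 states with every (state, symbol) defined. Accept strings end in {3}, Reject strings end in {0,1,2}; accept={3}.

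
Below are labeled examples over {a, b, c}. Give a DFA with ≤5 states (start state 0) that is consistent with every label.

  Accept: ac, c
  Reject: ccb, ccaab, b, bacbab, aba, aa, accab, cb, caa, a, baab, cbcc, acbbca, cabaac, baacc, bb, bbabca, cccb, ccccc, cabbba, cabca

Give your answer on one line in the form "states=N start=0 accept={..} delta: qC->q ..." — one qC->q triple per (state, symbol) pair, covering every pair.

states=4 start=0 accept={1} delta: 0a->0 0b->0 0c->1 1a->2 1b->0 1c->2 2a->0 2b->3 2c->0 3a->1 3b->0 3c->0

Grow the machine one transition at a time. Run the examples from 0; the earliest place one falls off (shortest prefix, ties alphabetical) gets sent to the lowest-numbered state that keeps every Accept/Reject pair distinguishable — a pair clashes when both reach the same state with identical unread suffix — and to a fresh state only if none does.
a: 0a undefined. 0a->0: ok.
b: 0b undefined. 0b->0: ok.
c: 0c undefined. 0c->0: no, ac/ccb meet in 0. Open state 1: 0c->1.
ca: 1a undefined. 1a->0: no, ac/cabaac meet in 1. 1a->1: no, ac/caa meet in 1. Open state 2: 1a->2.
cb: 1b undefined. 1b->0: ok.
cc: 1c undefined. 1c->0: no, ac/ccccc meet in 1. 1c->1: no, ac/cbcc meet in 1. 1c->2: ok.
caa: 2a undefined. 2a->0: ok.
cab: 2b undefined. 2b->0: no, ac/cabaac meet in 1. 2b->1: no, ac/ccb meet in 1. 2b->2: no, ac/cabaac meet in 1. Open state 3: 2b->3.
ccc: 2c undefined. 2c->0: ok.
caba: 3a undefined. 3a->0: no, ac/cabaac meet in 1. 3a->1: ok.
cabb: 3b undefined. 3b->0: ok.
cabc: 3c undefined. 3c->0: ok.
All examples now run through 4 states with every (state, symbol) defined. Accept strings end in {1}, Reject strings end in {0,2,3}; accept={1}.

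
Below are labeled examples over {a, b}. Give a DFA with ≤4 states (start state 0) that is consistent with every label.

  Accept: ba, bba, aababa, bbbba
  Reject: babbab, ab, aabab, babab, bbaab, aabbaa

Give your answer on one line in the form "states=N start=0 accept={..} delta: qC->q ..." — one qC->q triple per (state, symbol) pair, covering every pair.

states=4 start=0 accept={0,3} delta: 0a->0 0b->1 1a->0 1b->2 2a->3 2b->0 3a->1 3b->1

Grow the machine one transition at a time. Run the examples from 0; the earliest place one falls off (shortest prefix, ties alphabetical) gets sent to the lowest-numbered state that keeps every Accept/Reject pair distinguishable — a pair clashes when both reach the same state with identical unread suffix — and to a fresh state only if none does.
a: 0a undefined. 0a->0: ok.
b: 0b undefined. 0b->0: no, ba/babbab meet in 0. Open state 1: 0b->1.
ba: 1a undefined. 1a->0: ok.
bb: 1b undefined. 1b->0: no, ba/aabbaa meet in 0. 1b->1: no, ba/aabbaa meet in 0. Open state 2: 1b->2.
bba: 2a undefined. 2a->0: no, ba/aabbaa meet in 0. 2a->1: no, ba/aabbaa meet in 0. 2a->2: no, bba/aabbaa meet in 2. Open state 3: 2a->3.
bbb: 2b undefined. 2b->0: ok.
bbaa: 3a undefined. 3a->0: no, ba/aabbaa meet in 0. 3a->1: ok.
babbab: 3b undefined. 3b->0: no, ba/babbab meet in 0. 3b->1: ok.
All examples now run through 4 states with every (state, symbol) defined. Accept strings end in {0,3}, Reject strings end in {1,2}; accept={0,3}.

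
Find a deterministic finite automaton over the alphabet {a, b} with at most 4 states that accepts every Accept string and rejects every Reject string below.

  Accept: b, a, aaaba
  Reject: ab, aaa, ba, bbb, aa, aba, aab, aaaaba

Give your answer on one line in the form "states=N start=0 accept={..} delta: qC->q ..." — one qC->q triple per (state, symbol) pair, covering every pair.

states=4 start=0 accept={1} delta: 0a->1 0b->1 1a->2 1b->2 2a->3 2b->0 3a->0 3b->0

State merging on the prefix tree: take the shortest (then alphabetical) example prefix whose next move is undefined and point that move at state 0, else 1, else 2, ...; a target is out if some Accept/Reject pair would then sit in one state with the same input left (inseparable). If every existing state is out, open a new one.
a: 0a undefined. 0a->0: no, b/ab meet in 0 with "b" left. Open state 1: 0a->1.
b: 0b undefined. 0b->0: no, b/bbb meet in 0. 0b->1: ok.
aa: 1a undefined. 1a->0: no, b/aaa meet in 1. 1a->1: no, b/aaa meet in 1. Open state 2: 1a->2.
ab: 1b undefined. 1b->0: no, b/bbb meet in 1. 1b->1: no, b/ab meet in 1. 1b->2: ok.
aaa: 2a undefined. 2a->0: no, aaaba/ab meet in 2. 2a->1: no, b/aaa meet in 1. 2a->2: no, aaaba/aaaaba meet in 2 with "ba" left. Open state 3: 2a->3.
aab: 2b undefined. 2b->0: ok.
aaaa: 3a undefined. 3a->0: ok.
aaab: 3b undefined. 3b->0: ok.
All examples now run through 4 states with every (state, symbol) defined. Accept strings end in {1}, Reject strings end in {0,2,3}; accept={1}.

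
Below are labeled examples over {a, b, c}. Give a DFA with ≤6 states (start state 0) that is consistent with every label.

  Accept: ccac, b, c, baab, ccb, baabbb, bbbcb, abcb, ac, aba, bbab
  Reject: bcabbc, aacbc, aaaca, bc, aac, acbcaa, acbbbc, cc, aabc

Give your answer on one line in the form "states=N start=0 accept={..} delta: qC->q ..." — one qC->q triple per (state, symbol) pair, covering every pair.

states=4 start=0 accept={0,1,2} delta: 0a->1 0b->2 0c->2 1a->2 1b->0 1c->0 2a->2 2b->2 2c->3 3a->3 3b->2 3c->0

Fold the examples into a partial DFA from state 0: repeatedly fix the first undefined (state, symbol) met by the shortest-then-alphabetical prefix, trying targets in increasing order and rejecting any under which an Accept and a Reject string meet in one state with the same remainder; add a state when all current targets are rejected. Accepting states are where Accept strings end.
a: 0a undefined. 0a->0: no, c/aac meet in 0 with "c" left. Open state 1: 0a->1.
b: 0b undefined. 0b->0: no, c/bc meet in 0 with "c" left. 0b->1: no, ac/bc meet in 1 with "c" left. Open state 2: 0b->2.
c: 0c undefined. 0c->0: no, c/cc meet in 0. 0c->1: no, ac/cc meet in 1 with "c" left. 0c->2: ok.
aa: 1a undefined. 1a->0: no, b/aac meet in 2. 1a->1: no, ac/aac meet in 1 with "c" left. 1a->2: ok.
ab: 1b undefined. 1b->0: ok.
ac: 1c undefined. 1c->0: ok.
ba: 2a undefined. 2a->0: no, baab/aaaca meet in 0. 2a->1: no, aba/aaaca meet in 1. 2a->2: ok.
bb: 2b undefined. 2b->0: no, b/aabc meet in 2. 2b->1: no, b/acbbbc meet in 2. 2b->2: ok.
bc: 2c undefined. 2c->0: no, ccac/bcabbc meet in 0. 2c->1: no, ccac/bcabbc meet in 1. 2c->2: no, ccac/bcabbc meet in 2. Open state 3: 2c->3.
bca: 3a undefined. 3a->0: no, ac/aaaca meet in 0. 3a->1: no, b/acbcaa meet in 2. 3a->2: no, ccac/bcabbc meet in 3. 3a->3: ok.
ccb: 3b undefined. 3b->0: no, b/aacbc meet in 2. 3b->1: no, b/bcabbc meet in 2. 3b->2: ok.
ccac: 3c undefined. 3c->0: ok.
All examples now run through 4 states with every (state, symbol) defined. Accept strings end in {0,1,2}, Reject strings end in {3}; accept={0,1,2}.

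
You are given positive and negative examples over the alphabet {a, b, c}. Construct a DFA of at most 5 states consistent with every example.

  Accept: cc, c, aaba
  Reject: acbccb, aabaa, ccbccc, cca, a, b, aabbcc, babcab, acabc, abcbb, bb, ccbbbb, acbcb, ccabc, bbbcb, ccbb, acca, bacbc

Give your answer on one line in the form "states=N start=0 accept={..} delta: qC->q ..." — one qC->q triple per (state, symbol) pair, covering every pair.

states=3 start=0 accept={2} delta: 0a->0 0b->1 0c->2 1a->2 1b->1 1c->1 2a->0 2b->1 2c->2

Grow the machine one transition at a time. Run the examples from 0; the earliest place one falls off (shortest prefix, ties alphabetical) gets sent to the lowest-numbered state that keeps every Accept/Reject pair distinguishable — a pair clashes when both reach the same state with identical unread suffix — and to a fresh state only if none does.
a: 0a undefined. 0a->0: ok.
b: 0b undefined. 0b->0: no, cc/aabbcc meet in 0 with "cc" left. Open state 1: 0b->1.
c: 0c undefined. 0c->0: no, cc/cca meet in 0. 0c->1: no, c/b meet in 1. Open state 2: 0c->2.
ba: 1a undefined. 1a->0: no, aaba/aabaa meet in 0. 1a->1: no, aaba/aabaa meet in 1. 1a->2: ok.
bb: 1b undefined. 1b->0: no, cc/aabbcc meet in 2 with "c" left. 1b->1: ok.
cc: 2c undefined. 2c->0: no, cc/cca meet in 0. 2c->1: no, cc/b meet in 1. 2c->2: ok.
abc: 1c undefined. 1c->0: no, cc/aabbcc meet in 2. 1c->1: ok.
aca: 2a undefined. 2a->0: ok.
acb: 2b undefined. 2b->0: no, cc/ccbccc meet in 2. 2b->1: ok.
All examples now run through 3 states with every (state, symbol) defined. Accept strings end in {2}, Reject strings end in {0,1}; accept={2}.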